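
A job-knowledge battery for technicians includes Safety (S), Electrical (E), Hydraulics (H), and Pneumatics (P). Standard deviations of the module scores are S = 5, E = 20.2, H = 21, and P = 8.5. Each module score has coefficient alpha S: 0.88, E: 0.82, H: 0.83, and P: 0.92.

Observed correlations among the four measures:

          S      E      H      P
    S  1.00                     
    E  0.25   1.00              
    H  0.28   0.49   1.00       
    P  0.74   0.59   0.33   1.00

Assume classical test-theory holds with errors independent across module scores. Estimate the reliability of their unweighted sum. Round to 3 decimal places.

Var(S+E+H+P) = 5² + 20.2² + 21² + 8.5² + 2·[5·20.2·0.25 + 5·21·0.28 + 5·8.5·0.74 + 20.2·21·0.49 + 20.2·8.5·0.59 + 21·8.5·0.33] = 946.29 + 908.332 = 1854.62.
With uncorrelated errors the cross-covariances are all true-score covariance, so they carry over unchanged; only the diagonal terms shrink to ρᵢσᵢ².
True-score variance = [5²·0.88 + 20.2²·0.82 + 21²·0.83 + 8.5²·0.92] + 908.332 = 789.093 + 908.332 = 1697.42.
Reliability = 1697.42 / 1854.62 = 0.915.

0.915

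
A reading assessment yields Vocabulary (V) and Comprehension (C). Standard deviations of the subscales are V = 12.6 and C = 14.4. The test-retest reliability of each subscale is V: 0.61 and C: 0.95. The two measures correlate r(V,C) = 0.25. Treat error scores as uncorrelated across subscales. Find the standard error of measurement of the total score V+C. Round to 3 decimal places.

8.502

Var(total) = 366.12 + 90.72 = 456.84.
True-score variance = 293.836 + 90.72 = 384.556, so reliability = 0.8418.
Error variance = 456.84 − 384.556 = 72.2844; SEM = √72.2844 = 8.502.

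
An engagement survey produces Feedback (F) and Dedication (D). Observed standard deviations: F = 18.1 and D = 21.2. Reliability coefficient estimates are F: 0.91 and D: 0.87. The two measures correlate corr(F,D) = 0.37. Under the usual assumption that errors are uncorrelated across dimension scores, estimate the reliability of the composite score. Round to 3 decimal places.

0.917

Var(F+D) = 18.1² + 21.2² + 2·[18.1·21.2·0.37] = 777.05 + 283.953 = 1061.
Under uncorrelated errors the observed covariances equal the true-score covariances, so only the own-variance terms attenuate.
True-score variance = [18.1²·0.91 + 21.2²·0.87] + 283.953 = 689.138 + 283.953 = 973.091.
Reliability = 973.091 / 1061 = 0.917.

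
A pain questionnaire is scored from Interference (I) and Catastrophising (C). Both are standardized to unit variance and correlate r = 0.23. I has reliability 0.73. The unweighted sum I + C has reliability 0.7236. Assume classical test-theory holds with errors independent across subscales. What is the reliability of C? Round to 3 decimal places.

Var(I+C) = 2 + 2·0.23 = 2.460.
True-score variance = ρ_I + ρ_C + 2·0.23, so 0.7236 = (0.73 + ρ_C + 0.46) / 2.460.
ρ_C = 0.7236·2.460 − 0.73 − 0.46 = 0.590.

0.590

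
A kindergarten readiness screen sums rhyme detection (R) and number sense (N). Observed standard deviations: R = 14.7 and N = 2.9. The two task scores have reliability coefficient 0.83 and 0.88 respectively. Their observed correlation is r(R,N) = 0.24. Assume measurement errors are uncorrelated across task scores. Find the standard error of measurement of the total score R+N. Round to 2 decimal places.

6.14

Var(total) = 224.5 + 20.4624 = 244.962.
True-score variance = 186.755 + 20.4624 = 207.218, so reliability = 0.8459.
Error variance = 244.962 − 207.218 = 37.7445; SEM = √37.7445 = 6.14.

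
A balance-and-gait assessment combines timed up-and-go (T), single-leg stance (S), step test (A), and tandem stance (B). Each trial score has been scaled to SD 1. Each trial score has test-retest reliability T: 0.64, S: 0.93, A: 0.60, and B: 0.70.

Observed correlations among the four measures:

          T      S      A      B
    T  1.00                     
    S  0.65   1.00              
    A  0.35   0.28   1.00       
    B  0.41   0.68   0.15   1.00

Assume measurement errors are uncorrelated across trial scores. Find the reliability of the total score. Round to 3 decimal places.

Var(T+S+A+B) = 4 + 2·[0.65 + 0.35 + 0.41 + 0.28 + 0.68 + 0.15] = 4 + 5.04 = 9.04.
Under uncorrelated errors the observed covariances equal the true-score covariances, so only the own-variance terms attenuate.
True-score variance = [0.64 + 0.93 + 0.60 + 0.70] + 5.04 = 2.87 + 5.04 = 7.91.
Reliability = 7.91 / 9.04 = 0.875.

0.875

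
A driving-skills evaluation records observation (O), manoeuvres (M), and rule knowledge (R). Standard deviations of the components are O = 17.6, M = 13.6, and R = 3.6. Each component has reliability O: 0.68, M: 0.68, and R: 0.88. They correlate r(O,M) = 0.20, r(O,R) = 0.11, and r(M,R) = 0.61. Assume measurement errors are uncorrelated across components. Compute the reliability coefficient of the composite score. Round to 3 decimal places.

Var(O+M+R) = 17.6² + 13.6² + 3.6² + 2·[17.6·13.6·0.20 + 17.6·3.6·0.11 + 13.6·3.6·0.61] = 507.68 + 169.414 = 677.094.
With uncorrelated errors the cross-covariances are all true-score covariance, so they carry over unchanged; only the diagonal terms shrink to ρᵢσᵢ².
True-score variance = [17.6²·0.68 + 13.6²·0.68 + 3.6²·0.88] + 169.414 = 347.814 + 169.414 = 517.229.
Reliability = 517.229 / 677.094 = 0.764.

0.764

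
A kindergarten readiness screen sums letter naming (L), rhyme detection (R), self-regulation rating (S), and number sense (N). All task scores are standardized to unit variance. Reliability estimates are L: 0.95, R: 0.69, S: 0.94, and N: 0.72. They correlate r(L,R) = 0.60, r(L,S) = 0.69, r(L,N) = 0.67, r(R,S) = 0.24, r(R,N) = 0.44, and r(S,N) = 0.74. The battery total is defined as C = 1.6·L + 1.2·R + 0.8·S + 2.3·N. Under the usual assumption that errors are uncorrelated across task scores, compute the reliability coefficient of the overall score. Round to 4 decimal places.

0.9147

Var(C) = 1.6² + 1.2² + 0.8² + 2.3² + 2·[1.92·0.60 + 1.28·0.69 + 3.68·0.67 + 0.96·0.24 + 2.76·0.44 + 1.84·0.74] = 9.93 + 14.6144 = 24.5444.
Because errors are independent across components, Cov(Tᵢ,Tⱼ) = Cov(Xᵢ,Xⱼ); the off-diagonal part of the true-score variance is the same as above.
True-score variance = [1.6²·0.95 + 1.2²·0.69 + 0.8²·0.94 + 2.3²·0.72] + 14.6144 = 7.836 + 14.6144 = 22.4504.
Reliability = 22.4504 / 24.5444 = 0.9147.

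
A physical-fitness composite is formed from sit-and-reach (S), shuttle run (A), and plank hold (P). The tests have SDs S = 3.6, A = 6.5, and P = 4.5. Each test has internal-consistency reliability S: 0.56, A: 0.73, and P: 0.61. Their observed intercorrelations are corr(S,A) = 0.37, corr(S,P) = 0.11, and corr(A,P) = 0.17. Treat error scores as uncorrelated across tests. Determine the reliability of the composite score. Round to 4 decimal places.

Var(S+A+P) = 3.6² + 6.5² + 4.5² + 2·[3.6·6.5·0.37 + 3.6·4.5·0.11 + 6.5·4.5·0.17] = 75.46 + 30.825 = 106.285.
Because errors are independent across components, Cov(Tᵢ,Tⱼ) = Cov(Xᵢ,Xⱼ); the off-diagonal part of the true-score variance is the same as above.
True-score variance = [3.6²·0.56 + 6.5²·0.73 + 4.5²·0.61] + 30.825 = 50.4526 + 30.825 = 81.2776.
Reliability = 81.2776 / 106.285 = 0.7647.

0.7647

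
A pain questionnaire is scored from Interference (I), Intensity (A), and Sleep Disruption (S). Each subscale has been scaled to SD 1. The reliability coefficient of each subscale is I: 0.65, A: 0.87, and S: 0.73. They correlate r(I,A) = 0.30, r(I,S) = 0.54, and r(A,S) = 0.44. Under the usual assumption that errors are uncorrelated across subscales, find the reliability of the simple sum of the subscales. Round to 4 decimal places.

Var(I+A+S) = 3 + 2·[0.30 + 0.54 + 0.44] = 3 + 2.56 = 5.56.
Because errors are independent across components, Cov(Tᵢ,Tⱼ) = Cov(Xᵢ,Xⱼ); the off-diagonal part of the true-score variance is the same as above.
True-score variance = [0.65 + 0.87 + 0.73] + 2.56 = 2.25 + 2.56 = 4.81.
Reliability = 4.81 / 5.56 = 0.8651.

0.8651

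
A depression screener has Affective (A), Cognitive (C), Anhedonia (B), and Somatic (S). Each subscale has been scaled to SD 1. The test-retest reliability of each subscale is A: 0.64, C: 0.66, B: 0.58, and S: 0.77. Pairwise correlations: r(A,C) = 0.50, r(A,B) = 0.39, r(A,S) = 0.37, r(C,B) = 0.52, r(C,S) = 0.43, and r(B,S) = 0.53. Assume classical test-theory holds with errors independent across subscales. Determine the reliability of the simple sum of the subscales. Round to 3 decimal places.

Var(A+C+B+S) = 4 + 2·[0.50 + 0.39 + 0.37 + 0.52 + 0.43 + 0.53] = 4 + 5.48 = 9.48.
Because errors are independent across components, Cov(Tᵢ,Tⱼ) = Cov(Xᵢ,Xⱼ); the off-diagonal part of the true-score variance is the same as above.
True-score variance = [0.64 + 0.66 + 0.58 + 0.77] + 5.48 = 2.65 + 5.48 = 8.13.
Reliability = 8.13 / 9.48 = 0.858.

0.858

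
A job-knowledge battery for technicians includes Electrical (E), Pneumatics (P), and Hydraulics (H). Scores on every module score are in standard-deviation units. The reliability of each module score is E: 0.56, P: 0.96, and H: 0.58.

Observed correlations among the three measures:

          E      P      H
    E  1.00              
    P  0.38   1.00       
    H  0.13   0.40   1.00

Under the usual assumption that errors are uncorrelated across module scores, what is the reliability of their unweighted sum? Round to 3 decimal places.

Var(E+P+H) = 3 + 2·[0.38 + 0.13 + 0.40] = 3 + 1.82 = 4.82.
With uncorrelated errors the cross-covariances are all true-score covariance, so they carry over unchanged; only the diagonal terms shrink to ρᵢσᵢ².
True-score variance = [0.56 + 0.96 + 0.58] + 1.82 = 2.1 + 1.82 = 3.92.
Reliability = 3.92 / 4.82 = 0.813.

0.813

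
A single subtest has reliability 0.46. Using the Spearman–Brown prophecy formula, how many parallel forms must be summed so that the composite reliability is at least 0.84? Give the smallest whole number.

k ≥ ρ*(1−ρ₁)/(ρ₁(1−ρ*)) = 0.84·0.54 / (0.46·0.16) = 6.163.
Smallest integer k = 7.

7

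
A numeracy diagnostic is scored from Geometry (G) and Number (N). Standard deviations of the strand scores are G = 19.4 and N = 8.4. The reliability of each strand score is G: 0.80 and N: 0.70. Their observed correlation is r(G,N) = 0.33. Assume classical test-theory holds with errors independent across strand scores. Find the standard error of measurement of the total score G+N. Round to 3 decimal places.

Var(total) = 446.92 + 107.554 = 554.474.
True-score variance = 350.48 + 107.554 = 458.034, so reliability = 0.8261.
Error variance = 554.474 − 458.034 = 96.44; SEM = √96.44 = 9.820.

9.820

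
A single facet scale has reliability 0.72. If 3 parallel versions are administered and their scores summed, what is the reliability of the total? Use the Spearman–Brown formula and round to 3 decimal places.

0.885

ρ_k = kρ / (1 + (k−1)ρ) = 3·0.72 / (1 + 2·0.72) = 2.160 / 2.440 = 0.885.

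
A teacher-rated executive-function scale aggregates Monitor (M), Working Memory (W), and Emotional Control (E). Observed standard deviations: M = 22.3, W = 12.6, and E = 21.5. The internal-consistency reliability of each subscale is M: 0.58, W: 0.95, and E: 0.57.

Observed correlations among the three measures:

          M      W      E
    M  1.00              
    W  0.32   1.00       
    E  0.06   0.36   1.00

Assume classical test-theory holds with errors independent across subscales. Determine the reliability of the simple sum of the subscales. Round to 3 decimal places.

Var(M+W+E) = 22.3² + 12.6² + 21.5² + 2·[22.3·12.6·0.32 + 22.3·21.5·0.06 + 12.6·21.5·0.36] = 1118.3 + 432.409 = 1550.71.
Because errors are independent across components, Cov(Tᵢ,Tⱼ) = Cov(Xᵢ,Xⱼ); the off-diagonal part of the true-score variance is the same as above.
True-score variance = [22.3²·0.58 + 12.6²·0.95 + 21.5²·0.57] + 432.409 = 702.733 + 432.409 = 1135.14.
Reliability = 1135.14 / 1550.71 = 0.732.

0.732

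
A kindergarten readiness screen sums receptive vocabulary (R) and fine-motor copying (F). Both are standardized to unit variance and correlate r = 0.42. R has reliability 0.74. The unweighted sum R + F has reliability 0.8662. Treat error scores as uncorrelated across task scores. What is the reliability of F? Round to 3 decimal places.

0.880

Var(R+F) = 2 + 2·0.42 = 2.840.
True-score variance = ρ_R + ρ_F + 2·0.42, so 0.8662 = (0.74 + ρ_F + 0.84) / 2.840.
ρ_F = 0.8662·2.840 − 0.74 − 0.84 = 0.880.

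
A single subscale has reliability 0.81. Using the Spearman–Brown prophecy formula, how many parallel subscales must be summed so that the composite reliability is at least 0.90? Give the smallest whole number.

k ≥ ρ*(1−ρ₁)/(ρ₁(1−ρ*)) = 0.90·0.19 / (0.81·0.10) = 2.111.
Smallest integer k = 3.

3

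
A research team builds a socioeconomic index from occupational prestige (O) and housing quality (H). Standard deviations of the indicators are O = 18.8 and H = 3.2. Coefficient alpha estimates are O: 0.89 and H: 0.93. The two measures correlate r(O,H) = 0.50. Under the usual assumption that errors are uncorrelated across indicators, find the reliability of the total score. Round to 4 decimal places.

0.9066

Var(O+H) = 18.8² + 3.2² + 2·[18.8·3.2·0.50] = 363.68 + 60.16 = 423.84.
Under uncorrelated errors the observed covariances equal the true-score covariances, so only the own-variance terms attenuate.
True-score variance = [18.8²·0.89 + 3.2²·0.93] + 60.16 = 324.085 + 60.16 = 384.245.
Reliability = 384.245 / 423.84 = 0.9066.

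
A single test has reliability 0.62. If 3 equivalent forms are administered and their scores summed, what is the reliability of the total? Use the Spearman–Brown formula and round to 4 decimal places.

ρ_k = kρ / (1 + (k−1)ρ) = 3·0.62 / (1 + 2·0.62) = 1.860 / 2.240 = 0.8304.

0.8304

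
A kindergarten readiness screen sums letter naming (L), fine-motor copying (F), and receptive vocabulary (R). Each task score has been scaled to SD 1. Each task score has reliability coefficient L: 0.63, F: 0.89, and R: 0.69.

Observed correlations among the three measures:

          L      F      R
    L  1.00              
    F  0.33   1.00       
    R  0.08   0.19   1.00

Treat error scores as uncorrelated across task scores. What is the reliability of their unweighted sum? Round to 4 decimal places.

Var(L+F+R) = 3 + 2·[0.33 + 0.08 + 0.19] = 3 + 1.2 = 4.2.
With uncorrelated errors the cross-covariances are all true-score covariance, so they carry over unchanged; only the diagonal terms shrink to ρᵢσᵢ².
True-score variance = [0.63 + 0.89 + 0.69] + 1.2 = 2.21 + 1.2 = 3.41.
Reliability = 3.41 / 4.2 = 0.8119.

0.8119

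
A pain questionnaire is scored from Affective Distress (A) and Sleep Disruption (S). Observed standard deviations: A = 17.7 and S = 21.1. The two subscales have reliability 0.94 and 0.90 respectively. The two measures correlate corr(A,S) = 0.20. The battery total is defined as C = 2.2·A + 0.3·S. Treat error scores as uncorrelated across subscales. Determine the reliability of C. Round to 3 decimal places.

Var(C) = 2.2²·17.7² + 0.3²·21.1² + 2·[0.66·17.7·21.1·0.20] = 1556.39 + 98.5961 = 1654.99.
With uncorrelated errors the cross-covariances are all true-score covariance, so they carry over unchanged; only the diagonal terms shrink to ρᵢσᵢ².
True-score variance = [2.2²·17.7²·0.94 + 0.3²·21.1²·0.90] + 98.5961 = 1461.41 + 98.5961 = 1560.
Reliability = 1560 / 1654.99 = 0.943.

0.943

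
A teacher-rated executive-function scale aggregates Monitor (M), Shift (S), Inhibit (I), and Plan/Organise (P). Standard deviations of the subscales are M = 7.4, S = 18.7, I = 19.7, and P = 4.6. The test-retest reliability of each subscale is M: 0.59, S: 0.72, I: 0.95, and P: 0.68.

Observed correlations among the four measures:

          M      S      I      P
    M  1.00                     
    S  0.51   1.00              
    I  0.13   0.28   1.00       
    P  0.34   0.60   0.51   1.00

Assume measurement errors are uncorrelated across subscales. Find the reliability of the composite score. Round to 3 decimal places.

0.897

Var(M+S+I+P) = 7.4² + 18.7² + 19.7² + 4.6² + 2·[7.4·18.7·0.51 + 7.4·19.7·0.13 + 7.4·4.6·0.34 + 18.7·19.7·0.28 + 18.7·4.6·0.60 + 19.7·4.6·0.51] = 813.7 + 604.152 = 1417.85.
With uncorrelated errors the cross-covariances are all true-score covariance, so they carry over unchanged; only the diagonal terms shrink to ρᵢσᵢ².
True-score variance = [7.4²·0.59 + 18.7²·0.72 + 19.7²·0.95 + 4.6²·0.68] + 604.152 = 667.159 + 604.152 = 1271.31.
Reliability = 1271.31 / 1417.85 = 0.897.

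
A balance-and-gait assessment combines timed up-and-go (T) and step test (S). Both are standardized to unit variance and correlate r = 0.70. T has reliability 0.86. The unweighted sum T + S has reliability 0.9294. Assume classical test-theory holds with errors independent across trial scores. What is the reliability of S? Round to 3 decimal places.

0.900

Var(T+S) = 2 + 2·0.70 = 3.400.
True-score variance = ρ_T + ρ_S + 2·0.70, so 0.9294 = (0.86 + ρ_S + 1.40) / 3.400.
ρ_S = 0.9294·3.400 − 0.86 − 1.40 = 0.900.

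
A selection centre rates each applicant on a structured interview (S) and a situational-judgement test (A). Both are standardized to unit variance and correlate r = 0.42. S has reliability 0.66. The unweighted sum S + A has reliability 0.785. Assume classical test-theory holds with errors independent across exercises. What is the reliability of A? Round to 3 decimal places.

Var(S+A) = 2 + 2·0.42 = 2.840.
True-score variance = ρ_S + ρ_A + 2·0.42, so 0.785 = (0.66 + ρ_A + 0.84) / 2.840.
ρ_A = 0.785·2.840 − 0.66 − 0.84 = 0.729.

0.729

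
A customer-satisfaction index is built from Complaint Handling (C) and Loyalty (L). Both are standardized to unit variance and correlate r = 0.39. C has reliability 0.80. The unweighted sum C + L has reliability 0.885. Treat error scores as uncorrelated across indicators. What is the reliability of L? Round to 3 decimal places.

0.880

Var(C+L) = 2 + 2·0.39 = 2.780.
True-score variance = ρ_C + ρ_L + 2·0.39, so 0.885 = (0.80 + ρ_L + 0.78) / 2.780.
ρ_L = 0.885·2.780 − 0.80 − 0.78 = 0.880.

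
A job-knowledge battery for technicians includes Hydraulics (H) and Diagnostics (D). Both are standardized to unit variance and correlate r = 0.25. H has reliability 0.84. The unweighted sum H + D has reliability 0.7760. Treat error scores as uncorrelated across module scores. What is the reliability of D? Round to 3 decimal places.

0.600

Var(H+D) = 2 + 2·0.25 = 2.500.
True-score variance = ρ_H + ρ_D + 2·0.25, so 0.7760 = (0.84 + ρ_D + 0.50) / 2.500.
ρ_D = 0.7760·2.500 − 0.84 − 0.50 = 0.600.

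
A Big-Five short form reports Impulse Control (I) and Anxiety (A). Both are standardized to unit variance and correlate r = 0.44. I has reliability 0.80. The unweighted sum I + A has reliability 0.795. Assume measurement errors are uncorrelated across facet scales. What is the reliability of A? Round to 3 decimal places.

Var(I+A) = 2 + 2·0.44 = 2.880.
True-score variance = ρ_I + ρ_A + 2·0.44, so 0.795 = (0.80 + ρ_A + 0.88) / 2.880.
ρ_A = 0.795·2.880 − 0.80 − 0.88 = 0.610.

0.610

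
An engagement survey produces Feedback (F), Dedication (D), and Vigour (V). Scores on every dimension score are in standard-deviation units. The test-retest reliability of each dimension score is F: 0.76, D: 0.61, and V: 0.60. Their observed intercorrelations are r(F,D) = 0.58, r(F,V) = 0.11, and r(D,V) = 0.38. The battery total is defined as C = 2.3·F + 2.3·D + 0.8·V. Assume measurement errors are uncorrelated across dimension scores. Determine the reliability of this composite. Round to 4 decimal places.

Var(C) = 2.3² + 2.3² + 0.8² + 2·[5.29·0.58 + 1.84·0.11 + 1.84·0.38] = 11.22 + 7.9396 = 19.1596.
Because errors are independent across components, Cov(Tᵢ,Tⱼ) = Cov(Xᵢ,Xⱼ); the off-diagonal part of the true-score variance is the same as above.
True-score variance = [2.3²·0.76 + 2.3²·0.61 + 0.8²·0.60] + 7.9396 = 7.6313 + 7.9396 = 15.5709.
Reliability = 15.5709 / 19.1596 = 0.8127.

0.8127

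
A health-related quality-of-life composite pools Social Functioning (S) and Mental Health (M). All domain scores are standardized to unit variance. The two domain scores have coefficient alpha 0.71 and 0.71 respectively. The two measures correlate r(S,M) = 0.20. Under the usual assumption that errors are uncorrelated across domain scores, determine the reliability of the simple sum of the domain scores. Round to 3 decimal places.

Var(S+M) = 2 + 2·[0.20] = 2 + 0.4 = 2.4.
Because errors are independent across components, Cov(Tᵢ,Tⱼ) = Cov(Xᵢ,Xⱼ); the off-diagonal part of the true-score variance is the same as above.
True-score variance = [0.71 + 0.71] + 0.4 = 1.42 + 0.4 = 1.82.
Reliability = 1.82 / 2.4 = 0.758.

0.758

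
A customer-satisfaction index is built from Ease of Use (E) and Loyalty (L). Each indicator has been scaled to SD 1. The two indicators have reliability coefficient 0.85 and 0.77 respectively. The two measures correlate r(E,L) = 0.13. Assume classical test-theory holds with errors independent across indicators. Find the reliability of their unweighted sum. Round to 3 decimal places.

Var(E+L) = 2 + 2·[0.13] = 2 + 0.26 = 2.26.
Because errors are independent across components, Cov(Tᵢ,Tⱼ) = Cov(Xᵢ,Xⱼ); the off-diagonal part of the true-score variance is the same as above.
True-score variance = [0.85 + 0.77] + 0.26 = 1.62 + 0.26 = 1.88.
Reliability = 1.88 / 2.26 = 0.832.

0.832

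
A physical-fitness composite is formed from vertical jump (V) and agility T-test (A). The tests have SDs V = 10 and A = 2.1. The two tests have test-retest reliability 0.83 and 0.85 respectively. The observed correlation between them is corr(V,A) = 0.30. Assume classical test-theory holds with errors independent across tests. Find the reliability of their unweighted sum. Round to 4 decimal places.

Var(V+A) = 10² + 2.1² + 2·[10·2.1·0.30] = 104.41 + 12.6 = 117.01.
With uncorrelated errors the cross-covariances are all true-score covariance, so they carry over unchanged; only the diagonal terms shrink to ρᵢσᵢ².
True-score variance = [10²·0.83 + 2.1²·0.85] + 12.6 = 86.7485 + 12.6 = 99.3485.
Reliability = 99.3485 / 117.01 = 0.8491.

0.8491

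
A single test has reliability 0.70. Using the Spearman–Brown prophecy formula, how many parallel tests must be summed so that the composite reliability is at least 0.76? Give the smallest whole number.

k ≥ ρ*(1−ρ₁)/(ρ₁(1−ρ*)) = 0.76·0.30 / (0.70·0.24) = 1.357.
Smallest integer k = 2.

2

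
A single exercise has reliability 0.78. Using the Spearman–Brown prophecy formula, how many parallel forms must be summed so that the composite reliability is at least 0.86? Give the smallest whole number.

k ≥ ρ*(1−ρ₁)/(ρ₁(1−ρ*)) = 0.86·0.22 / (0.78·0.14) = 1.733.
Smallest integer k = 2.

2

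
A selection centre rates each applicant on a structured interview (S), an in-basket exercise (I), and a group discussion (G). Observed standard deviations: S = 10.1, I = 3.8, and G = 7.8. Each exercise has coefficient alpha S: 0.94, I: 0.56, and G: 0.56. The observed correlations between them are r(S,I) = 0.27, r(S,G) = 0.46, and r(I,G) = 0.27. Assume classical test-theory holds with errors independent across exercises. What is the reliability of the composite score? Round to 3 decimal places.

Var(S+I+G) = 10.1² + 3.8² + 7.8² + 2·[10.1·3.8·0.27 + 10.1·7.8·0.46 + 3.8·7.8·0.27] = 177.29 + 109.208 = 286.498.
With uncorrelated errors the cross-covariances are all true-score covariance, so they carry over unchanged; only the diagonal terms shrink to ρᵢσᵢ².
True-score variance = [10.1²·0.94 + 3.8²·0.56 + 7.8²·0.56] + 109.208 = 138.046 + 109.208 = 247.255.
Reliability = 247.255 / 286.498 = 0.863.

0.863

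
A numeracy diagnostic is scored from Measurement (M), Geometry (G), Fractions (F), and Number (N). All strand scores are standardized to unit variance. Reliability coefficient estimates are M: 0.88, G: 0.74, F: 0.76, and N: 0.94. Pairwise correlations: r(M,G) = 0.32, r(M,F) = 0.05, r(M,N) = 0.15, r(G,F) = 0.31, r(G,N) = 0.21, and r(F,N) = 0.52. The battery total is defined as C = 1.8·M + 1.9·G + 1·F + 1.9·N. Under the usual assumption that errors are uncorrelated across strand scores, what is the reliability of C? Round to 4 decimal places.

Var(C) = 1.8² + 1.9² + 1 + 1.9² + 2·[3.42·0.32 + 1.8·0.05 + 3.42·0.15 + 1.9·0.31 + 3.61·0.21 + 1.9·0.52] = 11.46 + 8.065 = 19.525.
Because errors are independent across components, Cov(Tᵢ,Tⱼ) = Cov(Xᵢ,Xⱼ); the off-diagonal part of the true-score variance is the same as above.
True-score variance = [1.8²·0.88 + 1.9²·0.74 + 0.76 + 1.9²·0.94] + 8.065 = 9.676 + 8.065 = 17.741.
Reliability = 17.741 / 19.525 = 0.9086.

0.9086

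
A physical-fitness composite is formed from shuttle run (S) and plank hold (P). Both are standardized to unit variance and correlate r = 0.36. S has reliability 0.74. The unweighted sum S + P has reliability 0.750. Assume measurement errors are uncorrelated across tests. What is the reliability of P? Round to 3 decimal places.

0.580

Var(S+P) = 2 + 2·0.36 = 2.720.
True-score variance = ρ_S + ρ_P + 2·0.36, so 0.750 = (0.74 + ρ_P + 0.72) / 2.720.
ρ_P = 0.750·2.720 − 0.74 − 0.72 = 0.580.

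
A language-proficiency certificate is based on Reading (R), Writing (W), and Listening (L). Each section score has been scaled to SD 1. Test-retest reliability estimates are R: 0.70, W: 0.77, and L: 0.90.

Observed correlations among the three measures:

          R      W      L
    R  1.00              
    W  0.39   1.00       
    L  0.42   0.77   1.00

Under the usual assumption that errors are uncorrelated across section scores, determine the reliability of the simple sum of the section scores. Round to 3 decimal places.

0.898

Var(R+W+L) = 3 + 2·[0.39 + 0.42 + 0.77] = 3 + 3.16 = 6.16.
Because errors are independent across components, Cov(Tᵢ,Tⱼ) = Cov(Xᵢ,Xⱼ); the off-diagonal part of the true-score variance is the same as above.
True-score variance = [0.70 + 0.77 + 0.90] + 3.16 = 2.37 + 3.16 = 5.53.
Reliability = 5.53 / 6.16 = 0.898.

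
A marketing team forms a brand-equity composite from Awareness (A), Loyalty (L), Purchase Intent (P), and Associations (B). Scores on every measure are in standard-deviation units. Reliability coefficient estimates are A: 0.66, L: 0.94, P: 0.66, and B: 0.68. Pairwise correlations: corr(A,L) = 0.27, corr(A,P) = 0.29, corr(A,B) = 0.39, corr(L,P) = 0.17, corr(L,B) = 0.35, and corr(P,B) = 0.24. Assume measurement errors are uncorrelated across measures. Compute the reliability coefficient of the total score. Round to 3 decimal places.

0.857

Var(A+L+P+B) = 4 + 2·[0.27 + 0.29 + 0.39 + 0.17 + 0.35 + 0.24] = 4 + 3.42 = 7.42.
With uncorrelated errors the cross-covariances are all true-score covariance, so they carry over unchanged; only the diagonal terms shrink to ρᵢσᵢ².
True-score variance = [0.66 + 0.94 + 0.66 + 0.68] + 3.42 = 2.94 + 3.42 = 6.36.
Reliability = 6.36 / 7.42 = 0.857.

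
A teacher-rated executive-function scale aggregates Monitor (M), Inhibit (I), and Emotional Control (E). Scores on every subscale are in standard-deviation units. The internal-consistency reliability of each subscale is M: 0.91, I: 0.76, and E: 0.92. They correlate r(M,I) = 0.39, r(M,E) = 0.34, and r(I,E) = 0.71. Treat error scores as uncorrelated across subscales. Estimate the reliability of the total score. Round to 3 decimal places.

Var(M+I+E) = 3 + 2·[0.39 + 0.34 + 0.71] = 3 + 2.88 = 5.88.
Under uncorrelated errors the observed covariances equal the true-score covariances, so only the own-variance terms attenuate.
True-score variance = [0.91 + 0.76 + 0.92] + 2.88 = 2.59 + 2.88 = 5.47.
Reliability = 5.47 / 5.88 = 0.930.

0.930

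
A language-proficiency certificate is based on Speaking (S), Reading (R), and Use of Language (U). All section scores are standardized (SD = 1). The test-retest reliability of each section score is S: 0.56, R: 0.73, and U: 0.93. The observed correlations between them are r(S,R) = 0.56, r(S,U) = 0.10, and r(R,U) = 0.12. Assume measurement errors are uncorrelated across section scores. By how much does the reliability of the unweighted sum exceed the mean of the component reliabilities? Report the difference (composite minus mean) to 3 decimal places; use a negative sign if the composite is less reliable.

0.089

Var(sum) = 3 + 1.56 = 4.56; true-score variance = 2.22 + 1.56 = 3.78; composite reliability = 0.8289.
Mean component reliability = 0.7400.
Difference = 0.8289 − 0.7400 = 0.089.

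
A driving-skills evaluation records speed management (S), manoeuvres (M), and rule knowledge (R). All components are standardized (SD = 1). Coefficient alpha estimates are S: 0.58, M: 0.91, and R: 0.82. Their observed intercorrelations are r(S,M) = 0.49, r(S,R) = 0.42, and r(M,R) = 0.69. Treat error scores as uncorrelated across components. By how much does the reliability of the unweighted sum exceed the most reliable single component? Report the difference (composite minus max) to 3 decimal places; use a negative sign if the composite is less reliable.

-0.021

Var(sum) = 3 + 3.2 = 6.2; true-score variance = 2.31 + 3.2 = 5.51; composite reliability = 0.8887.
Max component reliability = 0.9100.
Difference = 0.8887 − 0.9100 = -0.021.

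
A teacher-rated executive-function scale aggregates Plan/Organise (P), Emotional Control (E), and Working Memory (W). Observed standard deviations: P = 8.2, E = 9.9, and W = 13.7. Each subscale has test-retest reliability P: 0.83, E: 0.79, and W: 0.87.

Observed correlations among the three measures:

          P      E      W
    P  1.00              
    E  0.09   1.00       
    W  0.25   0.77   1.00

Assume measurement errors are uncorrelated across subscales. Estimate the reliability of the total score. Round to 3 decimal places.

0.911

Var(P+E+W) = 8.2² + 9.9² + 13.7² + 2·[8.2·9.9·0.09 + 8.2·13.7·0.25 + 9.9·13.7·0.77] = 352.94 + 279.653 = 632.593.
Under uncorrelated errors the observed covariances equal the true-score covariances, so only the own-variance terms attenuate.
True-score variance = [8.2²·0.83 + 9.9²·0.79 + 13.7²·0.87] + 279.653 = 296.527 + 279.653 = 576.18.
Reliability = 576.18 / 632.593 = 0.911.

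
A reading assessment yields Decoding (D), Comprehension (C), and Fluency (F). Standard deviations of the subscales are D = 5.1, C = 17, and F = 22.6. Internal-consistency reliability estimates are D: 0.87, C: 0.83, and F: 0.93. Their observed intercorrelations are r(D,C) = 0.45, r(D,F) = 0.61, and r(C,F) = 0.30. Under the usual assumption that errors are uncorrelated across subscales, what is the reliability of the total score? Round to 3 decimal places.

0.931

Var(D+C+F) = 5.1² + 17² + 22.6² + 2·[5.1·17·0.45 + 5.1·22.6·0.61 + 17·22.6·0.30] = 825.77 + 449.167 = 1274.94.
Because errors are independent across components, Cov(Tᵢ,Tⱼ) = Cov(Xᵢ,Xⱼ); the off-diagonal part of the true-score variance is the same as above.
True-score variance = [5.1²·0.87 + 17²·0.83 + 22.6²·0.93] + 449.167 = 737.505 + 449.167 = 1186.67.
Reliability = 1186.67 / 1274.94 = 0.931.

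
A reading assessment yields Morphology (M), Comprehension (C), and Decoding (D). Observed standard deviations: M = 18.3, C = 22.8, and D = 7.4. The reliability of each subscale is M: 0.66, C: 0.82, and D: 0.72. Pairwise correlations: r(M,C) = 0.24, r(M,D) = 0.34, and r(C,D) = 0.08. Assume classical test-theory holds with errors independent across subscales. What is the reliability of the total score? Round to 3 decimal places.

Var(M+C+D) = 18.3² + 22.8² + 7.4² + 2·[18.3·22.8·0.24 + 18.3·7.4·0.34 + 22.8·7.4·0.08] = 909.49 + 319.356 = 1228.85.
Under uncorrelated errors the observed covariances equal the true-score covariances, so only the own-variance terms attenuate.
True-score variance = [18.3²·0.66 + 22.8²·0.82 + 7.4²·0.72] + 319.356 = 686.723 + 319.356 = 1006.08.
Reliability = 1006.08 / 1228.85 = 0.819.

0.819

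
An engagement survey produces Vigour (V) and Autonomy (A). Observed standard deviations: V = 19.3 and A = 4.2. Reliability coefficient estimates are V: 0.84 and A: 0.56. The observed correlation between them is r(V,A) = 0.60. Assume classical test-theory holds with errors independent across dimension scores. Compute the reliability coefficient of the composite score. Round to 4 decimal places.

Var(V+A) = 19.3² + 4.2² + 2·[19.3·4.2·0.60] = 390.13 + 97.272 = 487.402.
With uncorrelated errors the cross-covariances are all true-score covariance, so they carry over unchanged; only the diagonal terms shrink to ρᵢσᵢ².
True-score variance = [19.3²·0.84 + 4.2²·0.56] + 97.272 = 322.77 + 97.272 = 420.042.
Reliability = 420.042 / 487.402 = 0.8618.

0.8618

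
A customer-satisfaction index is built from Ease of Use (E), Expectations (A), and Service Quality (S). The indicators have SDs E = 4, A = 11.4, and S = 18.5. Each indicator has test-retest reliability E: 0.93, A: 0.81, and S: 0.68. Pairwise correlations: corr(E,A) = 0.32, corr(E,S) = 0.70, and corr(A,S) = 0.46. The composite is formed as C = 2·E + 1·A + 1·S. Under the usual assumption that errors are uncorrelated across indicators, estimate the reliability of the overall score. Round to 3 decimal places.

Var(C) = 2²·4² + 11.4² + 18.5² + 2·[2·4·11.4·0.32 + 2·4·18.5·0.70 + 11.4·18.5·0.46] = 536.21 + 459.596 = 995.806.
Under uncorrelated errors the observed covariances equal the true-score covariances, so only the own-variance terms attenuate.
True-score variance = [2²·4²·0.93 + 11.4²·0.81 + 18.5²·0.68] + 459.596 = 397.518 + 459.596 = 857.114.
Reliability = 857.114 / 995.806 = 0.861.

0.861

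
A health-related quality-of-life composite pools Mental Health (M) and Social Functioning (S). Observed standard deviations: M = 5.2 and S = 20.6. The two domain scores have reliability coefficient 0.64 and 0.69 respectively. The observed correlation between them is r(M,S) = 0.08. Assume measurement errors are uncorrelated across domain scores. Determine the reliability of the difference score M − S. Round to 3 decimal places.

0.675

Var(M−S) = 5.2² + 20.6² − 2·5.2·20.6·0.08 = 451.4 − 17.1392 = 434.261.
Under uncorrelated errors the observed covariances equal the true-score covariances, so only the own-variance terms attenuate.
True-score variance = [5.2²·0.64 + 20.6²·0.69] − 17.1392 = 310.114 − 17.1392 = 292.975.
Reliability = 292.975 / 434.261 = 0.675.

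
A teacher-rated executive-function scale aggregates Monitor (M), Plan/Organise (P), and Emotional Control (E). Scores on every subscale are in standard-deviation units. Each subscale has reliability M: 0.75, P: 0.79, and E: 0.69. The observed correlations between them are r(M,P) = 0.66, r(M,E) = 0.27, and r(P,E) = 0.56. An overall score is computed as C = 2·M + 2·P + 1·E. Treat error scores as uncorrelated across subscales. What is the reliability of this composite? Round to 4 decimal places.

0.8778

Var(C) = 2² + 2² + 1 + 2·[4·0.66 + 2·0.27 + 2·0.56] = 9 + 8.6 = 17.6.
With uncorrelated errors the cross-covariances are all true-score covariance, so they carry over unchanged; only the diagonal terms shrink to ρᵢσᵢ².
True-score variance = [2²·0.75 + 2²·0.79 + 0.69] + 8.6 = 6.85 + 8.6 = 15.45.
Reliability = 15.45 / 17.6 = 0.8778.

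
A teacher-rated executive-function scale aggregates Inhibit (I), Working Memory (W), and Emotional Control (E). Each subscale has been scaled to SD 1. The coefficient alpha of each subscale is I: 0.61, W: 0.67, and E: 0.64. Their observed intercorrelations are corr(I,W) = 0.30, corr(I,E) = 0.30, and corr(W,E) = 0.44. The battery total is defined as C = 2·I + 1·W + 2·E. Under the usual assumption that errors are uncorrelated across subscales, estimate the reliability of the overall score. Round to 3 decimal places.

Var(C) = 2² + 1 + 2² + 2·[2·0.30 + 4·0.30 + 2·0.44] = 9 + 5.36 = 14.36.
Under uncorrelated errors the observed covariances equal the true-score covariances, so only the own-variance terms attenuate.
True-score variance = [2²·0.61 + 0.67 + 2²·0.64] + 5.36 = 5.67 + 5.36 = 11.03.
Reliability = 11.03 / 14.36 = 0.768.

0.768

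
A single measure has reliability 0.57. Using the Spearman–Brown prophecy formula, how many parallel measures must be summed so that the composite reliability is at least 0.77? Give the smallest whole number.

3

k ≥ ρ*(1−ρ₁)/(ρ₁(1−ρ*)) = 0.77·0.43 / (0.57·0.23) = 2.526.
Smallest integer k = 3.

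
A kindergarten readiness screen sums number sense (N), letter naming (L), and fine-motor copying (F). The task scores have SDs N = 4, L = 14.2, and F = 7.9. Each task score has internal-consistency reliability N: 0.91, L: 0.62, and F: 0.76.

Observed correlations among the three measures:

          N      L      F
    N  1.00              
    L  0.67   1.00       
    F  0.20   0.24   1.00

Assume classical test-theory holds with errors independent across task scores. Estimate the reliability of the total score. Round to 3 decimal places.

0.780

Var(N+L+F) = 4² + 14.2² + 7.9² + 2·[4·14.2·0.67 + 4·7.9·0.20 + 14.2·7.9·0.24] = 280.05 + 142.598 = 422.648.
Under uncorrelated errors the observed covariances equal the true-score covariances, so only the own-variance terms attenuate.
True-score variance = [4²·0.91 + 14.2²·0.62 + 7.9²·0.76] + 142.598 = 187.008 + 142.598 = 329.607.
Reliability = 329.607 / 422.648 = 0.780.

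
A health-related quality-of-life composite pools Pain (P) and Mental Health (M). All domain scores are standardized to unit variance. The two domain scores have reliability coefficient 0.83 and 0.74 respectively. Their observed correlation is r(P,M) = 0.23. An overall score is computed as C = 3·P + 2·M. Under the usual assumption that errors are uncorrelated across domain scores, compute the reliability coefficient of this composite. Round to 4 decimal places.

Var(C) = 3² + 2² + 2·[6·0.23] = 13 + 2.76 = 15.76.
Under uncorrelated errors the observed covariances equal the true-score covariances, so only the own-variance terms attenuate.
True-score variance = [3²·0.83 + 2²·0.74] + 2.76 = 10.43 + 2.76 = 13.19.
Reliability = 13.19 / 15.76 = 0.8369.

0.8369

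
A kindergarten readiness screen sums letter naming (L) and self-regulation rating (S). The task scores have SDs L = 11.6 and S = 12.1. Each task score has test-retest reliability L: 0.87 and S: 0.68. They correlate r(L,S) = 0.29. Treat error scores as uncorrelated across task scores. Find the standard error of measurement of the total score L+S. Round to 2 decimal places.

8.02

Var(total) = 280.97 + 81.4088 = 362.379.
True-score variance = 216.626 + 81.4088 = 298.035, so reliability = 0.8224.
Error variance = 362.379 − 298.035 = 64.344; SEM = √64.344 = 8.02.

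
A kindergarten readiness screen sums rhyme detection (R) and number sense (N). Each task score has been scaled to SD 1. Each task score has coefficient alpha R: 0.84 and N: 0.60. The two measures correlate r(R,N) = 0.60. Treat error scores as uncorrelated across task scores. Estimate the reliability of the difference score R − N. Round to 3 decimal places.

Var(R−N) = 1 + 1 − 2·0.60 = 2 − 1.2 = 0.8.
With uncorrelated errors the cross-covariances are all true-score covariance, so they carry over unchanged; only the diagonal terms shrink to ρᵢσᵢ².
True-score variance = [0.84 + 0.60] − 1.2 = 1.44 − 1.2 = 0.24.
Reliability = 0.24 / 0.8 = 0.300.

0.300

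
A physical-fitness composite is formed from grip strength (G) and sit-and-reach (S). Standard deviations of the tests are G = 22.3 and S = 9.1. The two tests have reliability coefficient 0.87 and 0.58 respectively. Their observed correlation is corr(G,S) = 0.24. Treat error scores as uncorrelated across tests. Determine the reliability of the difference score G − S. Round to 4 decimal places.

Var(G−S) = 22.3² + 9.1² − 2·22.3·9.1·0.24 = 580.1 − 97.4064 = 482.694.
With uncorrelated errors the cross-covariances are all true-score covariance, so they carry over unchanged; only the diagonal terms shrink to ρᵢσᵢ².
True-score variance = [22.3²·0.87 + 9.1²·0.58] − 97.4064 = 480.672 − 97.4064 = 383.266.
Reliability = 383.266 / 482.694 = 0.7940.

0.7940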